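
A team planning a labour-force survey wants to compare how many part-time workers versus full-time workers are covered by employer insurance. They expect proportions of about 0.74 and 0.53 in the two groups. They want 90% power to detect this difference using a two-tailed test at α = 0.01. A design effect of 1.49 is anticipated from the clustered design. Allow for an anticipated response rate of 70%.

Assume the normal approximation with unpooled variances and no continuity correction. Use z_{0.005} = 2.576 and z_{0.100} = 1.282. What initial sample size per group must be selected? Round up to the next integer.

n = 318 per group

n = (z_{α/2} + z_β)² · [p₁(1−p₁) + p₂(1−p₂)] / (p₁ − p₂)²
  = (2.576 + 1.282)² · (0.74·0.26 + 0.53·0.47) / (0.21)²
  = (3.858)² · (0.1924 + 0.2491) / 0.0441
  = 14.8842 · 0.4415 / 0.0441
  = 149.01
Design effect: 1.49 × 149.01 = 222.03.
Adjust for 70% response: 222.03 / 0.70 = 317.18.
Round up → n = 318 per group.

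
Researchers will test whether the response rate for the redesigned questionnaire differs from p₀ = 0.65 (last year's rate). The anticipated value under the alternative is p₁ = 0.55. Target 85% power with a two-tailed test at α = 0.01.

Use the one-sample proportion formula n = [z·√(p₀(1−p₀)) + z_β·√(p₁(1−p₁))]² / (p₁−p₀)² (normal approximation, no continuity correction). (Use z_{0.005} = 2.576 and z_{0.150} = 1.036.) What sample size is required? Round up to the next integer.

n = 305

n = [z_{α/2}·√(p₀q₀) + z_β·√(p₁q₁)]² / (p₁ − p₀)²
  = [2.576·√(0.65·0.35) + 1.036·√(0.55·0.45)]² / (-0.10)²
  = [2.576·0.4770 + 1.036·0.4975]² / 0.0100
  = [1.7441]² / 0.0100
  = 304.18
Round up → n = 305.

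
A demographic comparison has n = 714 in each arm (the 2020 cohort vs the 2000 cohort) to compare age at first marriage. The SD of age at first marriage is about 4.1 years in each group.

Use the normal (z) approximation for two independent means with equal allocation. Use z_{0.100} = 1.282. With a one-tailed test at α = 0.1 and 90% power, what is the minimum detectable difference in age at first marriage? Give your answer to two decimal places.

Minimum detectable difference ≈ 0.56 years

δ = (z_α + z_β) · √((σ₁²+σ₂²)/n)
  = (1.282 + 1.282) · √(33.62/714)
  = 2.564 · √0.04709
  = 2.564 · 0.2170
  = 0.5564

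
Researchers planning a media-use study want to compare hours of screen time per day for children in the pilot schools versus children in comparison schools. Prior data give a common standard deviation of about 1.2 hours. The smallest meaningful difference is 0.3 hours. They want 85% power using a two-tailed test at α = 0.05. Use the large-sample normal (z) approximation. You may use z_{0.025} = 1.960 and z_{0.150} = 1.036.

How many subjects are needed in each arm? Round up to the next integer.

n = 288 per group

n = (z_{α/2} + z_β)² · (σ₁² + σ₂²) / δ²
  = (1.960 + 1.036)² · (2·1.2² = 2.88) / 0.3²
  = 8.9760 · 2.88 / 0.09
  = 287.23
Round up → n = 288 per group.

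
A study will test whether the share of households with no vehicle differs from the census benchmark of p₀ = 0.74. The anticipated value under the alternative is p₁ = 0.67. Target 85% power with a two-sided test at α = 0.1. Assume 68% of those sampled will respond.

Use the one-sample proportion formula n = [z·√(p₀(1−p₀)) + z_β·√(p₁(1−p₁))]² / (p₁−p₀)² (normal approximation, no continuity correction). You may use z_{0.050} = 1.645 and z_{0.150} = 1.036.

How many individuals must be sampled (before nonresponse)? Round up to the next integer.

n = [z_{α/2}·√(p₀q₀) + z_β·√(p₁q₁)]² / (p₁ − p₀)²
  = [1.645·√(0.74·0.26) + 1.036·√(0.67·0.33)]² / (-0.07)²
  = [1.645·0.4386 + 1.036·0.4702]² / 0.0049
  = [1.2087]² / 0.0049
  = 298.15
Adjust for 68% response: 298.15 / 0.68 = 438.46.
Round up → n = 439.

n = 439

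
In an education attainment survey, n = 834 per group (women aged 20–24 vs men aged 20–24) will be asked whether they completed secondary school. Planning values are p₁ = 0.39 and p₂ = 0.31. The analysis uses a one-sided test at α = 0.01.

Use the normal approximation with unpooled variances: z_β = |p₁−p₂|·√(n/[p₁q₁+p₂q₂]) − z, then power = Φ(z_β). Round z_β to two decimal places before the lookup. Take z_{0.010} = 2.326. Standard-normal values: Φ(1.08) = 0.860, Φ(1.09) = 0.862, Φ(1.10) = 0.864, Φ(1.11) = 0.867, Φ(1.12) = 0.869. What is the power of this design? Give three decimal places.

z_β = |p₁−p₂|·√(n/[p₁q₁+p₂q₂]) − z_α
    = 0.08 · √(834/0.4518) − 2.326
    = 0.08 · 42.9645 − 2.326
    = 3.4372 − 2.326 = 1.1112 → 1.11
Power = Φ(1.11) = 0.867.

Power ≈ 0.867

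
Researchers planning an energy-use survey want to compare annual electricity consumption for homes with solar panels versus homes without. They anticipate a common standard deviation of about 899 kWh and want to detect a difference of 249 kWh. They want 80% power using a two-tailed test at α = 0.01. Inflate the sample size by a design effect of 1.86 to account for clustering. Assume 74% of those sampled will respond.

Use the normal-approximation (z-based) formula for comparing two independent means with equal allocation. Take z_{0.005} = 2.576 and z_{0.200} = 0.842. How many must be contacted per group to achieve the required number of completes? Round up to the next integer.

n = (z_{α/2} + z_β)² · (σ₁² + σ₂²) / δ²
  = (2.576 + 0.842)² · (2·899² = 1616402) / 249²
  = 11.6827 · 1616402 / 62001
  = 304.58
Design effect: 1.86 × 304.58 = 566.51.
Adjust for 74% response: 566.51 / 0.74 = 765.55.
Round up → n = 766 per group.

n = 766 per group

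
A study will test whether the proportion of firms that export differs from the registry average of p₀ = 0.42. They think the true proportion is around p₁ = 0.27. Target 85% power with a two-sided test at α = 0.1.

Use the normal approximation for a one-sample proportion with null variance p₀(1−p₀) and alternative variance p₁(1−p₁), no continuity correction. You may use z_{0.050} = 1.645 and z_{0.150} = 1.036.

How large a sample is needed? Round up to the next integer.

n = 72

n = [z_{α/2}·√(p₀q₀) + z_β·√(p₁q₁)]² / (p₁ − p₀)²
  = [1.645·√(0.42·0.58) + 1.036·√(0.27·0.73)]² / (-0.15)²
  = [1.645·0.4936 + 1.036·0.4440]² / 0.0225
  = [1.2718]² / 0.0225
  = 71.89
Round up → n = 72.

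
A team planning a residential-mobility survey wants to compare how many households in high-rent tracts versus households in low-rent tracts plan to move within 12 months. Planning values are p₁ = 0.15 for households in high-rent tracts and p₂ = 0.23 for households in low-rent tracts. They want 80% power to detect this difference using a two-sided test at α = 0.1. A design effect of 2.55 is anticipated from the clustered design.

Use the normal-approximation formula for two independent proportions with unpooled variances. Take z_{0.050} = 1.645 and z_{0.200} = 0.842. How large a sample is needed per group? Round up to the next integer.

n = (z_{α/2} + z_β)² · [p₁(1−p₁) + p₂(1−p₂)] / (p₁ − p₂)²
  = (1.645 + 0.842)² · (0.15·0.85 + 0.23·0.77) / (-0.08)²
  = (2.487)² · (0.1275 + 0.1771) / 0.0064
  = 6.1852 · 0.3046 / 0.0064
  = 294.38
Design effect: 2.55 × 294.38 = 750.66.
Round up → n = 751 per group.

n = 751 per group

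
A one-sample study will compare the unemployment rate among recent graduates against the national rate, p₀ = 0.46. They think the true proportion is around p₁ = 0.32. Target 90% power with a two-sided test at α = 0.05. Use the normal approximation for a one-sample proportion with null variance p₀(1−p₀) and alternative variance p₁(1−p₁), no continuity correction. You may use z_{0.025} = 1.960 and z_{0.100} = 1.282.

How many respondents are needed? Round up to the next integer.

n = 127

n = [z_{α/2}·√(p₀q₀) + z_β·√(p₁q₁)]² / (p₁ − p₀)²
  = [1.960·√(0.46·0.54) + 1.282·√(0.32·0.68)]² / (-0.14)²
  = [1.960·0.4984 + 1.282·0.4665]² / 0.0196
  = [1.5749]² / 0.0196
  = 126.54
Round up → n = 127.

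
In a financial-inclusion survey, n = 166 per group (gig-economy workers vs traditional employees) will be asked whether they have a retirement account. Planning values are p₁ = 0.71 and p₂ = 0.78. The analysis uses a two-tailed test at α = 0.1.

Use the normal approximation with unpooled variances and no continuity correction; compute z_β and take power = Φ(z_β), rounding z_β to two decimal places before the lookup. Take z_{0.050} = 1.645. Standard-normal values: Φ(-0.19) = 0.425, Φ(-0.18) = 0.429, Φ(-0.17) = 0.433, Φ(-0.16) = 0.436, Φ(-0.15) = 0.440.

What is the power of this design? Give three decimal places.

Power ≈ 0.429

z_β = |p₁−p₂|·√(n/[p₁q₁+p₂q₂]) − z_{α/2}
    = 0.07 · √(166/0.3775) − 1.645
    = 0.07 · 20.9699 − 1.645
    = 1.4679 − 1.645 = -0.1771 → -0.18
Power = Φ(-0.18) = 0.429.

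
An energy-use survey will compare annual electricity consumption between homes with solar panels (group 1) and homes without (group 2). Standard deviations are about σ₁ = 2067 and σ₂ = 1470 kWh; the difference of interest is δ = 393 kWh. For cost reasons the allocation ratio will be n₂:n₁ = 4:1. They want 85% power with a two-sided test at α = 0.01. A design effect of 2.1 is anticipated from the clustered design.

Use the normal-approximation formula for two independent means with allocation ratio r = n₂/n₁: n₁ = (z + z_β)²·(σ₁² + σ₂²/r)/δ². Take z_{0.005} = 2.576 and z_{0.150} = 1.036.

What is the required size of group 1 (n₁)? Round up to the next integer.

n₁ = (z_{α/2} + z_β)² · (σ₁² + σ₂²/r) / δ²
   = (2.576 + 1.036)² · (2067² + 1470²/4) / 393²
   = 13.0465 · (4272489 + 540225) / 154449
   = 13.0465 · 4812714 / 154449
   = 406.54
Design effect: 2.1 × 406.54 = 853.73.
Round up → n₁ = 854; n₂ = r·n₁ = 4 × 854 = 3416.

n₁ = 854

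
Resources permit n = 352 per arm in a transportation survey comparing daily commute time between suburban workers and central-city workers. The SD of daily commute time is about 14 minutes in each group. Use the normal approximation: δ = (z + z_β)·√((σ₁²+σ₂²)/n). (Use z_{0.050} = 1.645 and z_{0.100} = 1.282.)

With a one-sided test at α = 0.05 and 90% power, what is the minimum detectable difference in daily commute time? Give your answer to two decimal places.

δ = (z_α + z_β) · √((σ₁²+σ₂²)/n)
  = (1.645 + 1.282) · √(392/352)
  = 2.927 · √1.1136
  = 2.927 · 1.0553
  = 3.0888

Minimum detectable difference ≈ 3.09 minutes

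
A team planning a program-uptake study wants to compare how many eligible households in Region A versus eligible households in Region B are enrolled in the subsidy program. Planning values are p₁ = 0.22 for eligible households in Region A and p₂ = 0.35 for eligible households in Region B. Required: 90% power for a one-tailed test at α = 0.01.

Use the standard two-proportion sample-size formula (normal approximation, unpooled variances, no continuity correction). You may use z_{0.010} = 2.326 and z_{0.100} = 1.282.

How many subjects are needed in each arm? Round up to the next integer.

n = (z_α + z_β)² · [p₁(1−p₁) + p₂(1−p₂)] / (p₁ − p₂)²
  = (2.326 + 1.282)² · (0.22·0.78 + 0.35·0.65) / (-0.13)²
  = (3.608)² · (0.1716 + 0.2275) / 0.0169
  = 13.0177 · 0.3991 / 0.0169
  = 307.42
Round up → n = 308 per group.

n = 308 per group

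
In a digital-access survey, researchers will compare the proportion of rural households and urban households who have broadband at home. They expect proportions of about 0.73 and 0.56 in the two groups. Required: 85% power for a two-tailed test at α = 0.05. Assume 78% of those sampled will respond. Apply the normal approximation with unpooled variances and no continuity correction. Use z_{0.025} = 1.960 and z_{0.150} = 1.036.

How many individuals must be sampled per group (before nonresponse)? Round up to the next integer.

n = (z_{α/2} + z_β)² · [p₁(1−p₁) + p₂(1−p₂)] / (p₁ − p₂)²
  = (1.960 + 1.036)² · (0.73·0.27 + 0.56·0.44) / (0.17)²
  = (2.996)² · (0.1971 + 0.2464) / 0.0289
  = 8.9760 · 0.4435 / 0.0289
  = 137.75
Adjust for 78% response: 137.75 / 0.78 = 176.60.
Round up → n = 177 per group.

n = 177 per group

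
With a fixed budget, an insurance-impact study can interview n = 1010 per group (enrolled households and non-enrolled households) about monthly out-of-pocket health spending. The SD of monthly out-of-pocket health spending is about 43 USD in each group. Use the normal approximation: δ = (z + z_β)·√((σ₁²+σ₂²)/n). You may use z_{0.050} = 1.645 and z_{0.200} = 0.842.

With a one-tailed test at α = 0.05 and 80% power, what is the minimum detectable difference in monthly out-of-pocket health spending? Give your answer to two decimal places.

δ = (z_α + z_β) · √((σ₁²+σ₂²)/n)
  = (1.645 + 0.842) · √(3698/1010)
  = 2.487 · √3.6614
  = 2.487 · 1.9135
  = 4.7588

Minimum detectable difference ≈ 4.76 USD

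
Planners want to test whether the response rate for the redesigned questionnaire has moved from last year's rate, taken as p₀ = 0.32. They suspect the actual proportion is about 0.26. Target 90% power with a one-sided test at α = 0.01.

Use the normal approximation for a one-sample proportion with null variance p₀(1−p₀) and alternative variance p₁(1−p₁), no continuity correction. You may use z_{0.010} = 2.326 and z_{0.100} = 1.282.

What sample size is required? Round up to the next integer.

n = [z_α·√(p₀q₀) + z_β·√(p₁q₁)]² / (p₁ − p₀)²
  = [2.326·√(0.32·0.68) + 1.282·√(0.26·0.74)]² / (-0.06)²
  = [2.326·0.4665 + 1.282·0.4386]² / 0.0036
  = [1.6474]² / 0.0036
  = 753.83
Round up → n = 754.

n = 754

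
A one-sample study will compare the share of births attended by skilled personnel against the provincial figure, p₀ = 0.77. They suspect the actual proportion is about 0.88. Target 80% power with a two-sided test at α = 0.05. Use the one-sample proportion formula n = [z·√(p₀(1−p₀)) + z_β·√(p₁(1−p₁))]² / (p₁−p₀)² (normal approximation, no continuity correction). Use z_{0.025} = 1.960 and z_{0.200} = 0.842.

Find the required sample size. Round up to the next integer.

n = [z_{α/2}·√(p₀q₀) + z_β·√(p₁q₁)]² / (p₁ − p₀)²
  = [1.960·√(0.77·0.23) + 0.842·√(0.88·0.12)]² / (0.11)²
  = [1.960·0.4208 + 0.842·0.3250]² / 0.0121
  = [1.0984]² / 0.0121
  = 99.72
Round up → n = 100.

n = 100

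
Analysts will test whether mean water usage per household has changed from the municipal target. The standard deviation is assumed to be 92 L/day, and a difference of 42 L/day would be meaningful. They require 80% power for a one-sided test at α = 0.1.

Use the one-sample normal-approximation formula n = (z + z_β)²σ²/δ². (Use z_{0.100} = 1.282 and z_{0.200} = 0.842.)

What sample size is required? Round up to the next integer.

n = (z_α + z_β)² · σ² / δ²
  = (1.282 + 0.842)² · 92² / 42²
  = 4.5114 · 8464 / 1764
  = 21.65
Round up → n = 22.

n = 22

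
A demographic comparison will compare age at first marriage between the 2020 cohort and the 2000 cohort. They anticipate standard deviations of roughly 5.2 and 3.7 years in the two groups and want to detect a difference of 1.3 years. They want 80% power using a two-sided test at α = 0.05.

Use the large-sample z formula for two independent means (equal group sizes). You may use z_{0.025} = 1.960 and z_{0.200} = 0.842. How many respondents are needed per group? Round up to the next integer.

n = (z_{α/2} + z_β)² · (σ₁² + σ₂²) / δ²
  = (1.960 + 0.842)² · (5.2² + 3.7² = 40.73) / 1.3²
  = 7.8512 · 40.73 / 1.69
  = 189.22
Round up → n = 190 per group.

n = 190 per group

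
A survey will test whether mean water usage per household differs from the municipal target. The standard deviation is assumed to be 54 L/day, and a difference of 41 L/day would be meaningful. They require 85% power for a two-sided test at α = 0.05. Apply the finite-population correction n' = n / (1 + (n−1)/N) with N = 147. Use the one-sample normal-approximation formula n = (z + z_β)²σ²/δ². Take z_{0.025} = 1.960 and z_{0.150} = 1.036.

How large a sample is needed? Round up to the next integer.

n = 15

n = (z_{α/2} + z_β)² · σ² / δ²
  = (1.960 + 1.036)² · 54² / 41²
  = 8.9760 · 2916 / 1681
  = 15.57
Finite-population correction (N = 147): 15.57 / (1 + (15.57 − 1)/147) = 14.17.
Round up → n = 15.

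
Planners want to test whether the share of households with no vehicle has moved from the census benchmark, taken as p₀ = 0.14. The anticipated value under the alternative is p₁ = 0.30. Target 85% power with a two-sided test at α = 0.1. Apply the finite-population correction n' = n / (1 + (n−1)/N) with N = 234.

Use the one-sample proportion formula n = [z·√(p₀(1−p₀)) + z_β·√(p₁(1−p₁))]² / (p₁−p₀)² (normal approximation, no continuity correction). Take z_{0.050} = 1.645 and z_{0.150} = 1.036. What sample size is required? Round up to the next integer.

n = [z_{α/2}·√(p₀q₀) + z_β·√(p₁q₁)]² / (p₁ − p₀)²
  = [1.645·√(0.14·0.86) + 1.036·√(0.30·0.70)]² / (0.16)²
  = [1.645·0.3470 + 1.036·0.4583]² / 0.0256
  = [1.0455]² / 0.0256
  = 42.70
Finite-population correction (N = 234): 42.70 / (1 + (42.70 − 1)/234) = 36.24.
Round up → n = 37.

n = 37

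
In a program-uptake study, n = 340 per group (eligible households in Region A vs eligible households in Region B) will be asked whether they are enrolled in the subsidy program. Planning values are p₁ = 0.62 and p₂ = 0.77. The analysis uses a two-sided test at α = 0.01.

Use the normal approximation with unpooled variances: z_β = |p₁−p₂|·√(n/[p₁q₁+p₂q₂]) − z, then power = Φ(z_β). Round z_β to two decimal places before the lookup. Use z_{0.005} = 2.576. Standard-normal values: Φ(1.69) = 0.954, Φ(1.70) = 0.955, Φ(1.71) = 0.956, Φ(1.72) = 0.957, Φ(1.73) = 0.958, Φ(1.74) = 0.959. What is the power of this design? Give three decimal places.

Power ≈ 0.958

z_β = |p₁−p₂|·√(n/[p₁q₁+p₂q₂]) − z_{α/2}
    = 0.15 · √(340/0.4127) − 2.576
    = 0.15 · 28.7027 − 2.576
    = 4.3054 − 2.576 = 1.7294 → 1.73
Power = Φ(1.73) = 0.958.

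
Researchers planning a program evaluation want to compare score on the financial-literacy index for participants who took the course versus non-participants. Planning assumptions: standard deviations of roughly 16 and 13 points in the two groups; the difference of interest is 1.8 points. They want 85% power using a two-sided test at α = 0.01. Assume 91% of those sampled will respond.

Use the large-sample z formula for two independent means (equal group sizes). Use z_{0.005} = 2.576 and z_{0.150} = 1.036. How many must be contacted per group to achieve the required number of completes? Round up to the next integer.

n = 1881 per group

n = (z_{α/2} + z_β)² · (σ₁² + σ₂²) / δ²
  = (2.576 + 1.036)² · (16² + 13² = 425) / 1.8²
  = 13.0465 · 425 / 3.24
  = 1711.35
Adjust for 91% response: 1711.35 / 0.91 = 1880.61.
Round up → n = 1881 per group.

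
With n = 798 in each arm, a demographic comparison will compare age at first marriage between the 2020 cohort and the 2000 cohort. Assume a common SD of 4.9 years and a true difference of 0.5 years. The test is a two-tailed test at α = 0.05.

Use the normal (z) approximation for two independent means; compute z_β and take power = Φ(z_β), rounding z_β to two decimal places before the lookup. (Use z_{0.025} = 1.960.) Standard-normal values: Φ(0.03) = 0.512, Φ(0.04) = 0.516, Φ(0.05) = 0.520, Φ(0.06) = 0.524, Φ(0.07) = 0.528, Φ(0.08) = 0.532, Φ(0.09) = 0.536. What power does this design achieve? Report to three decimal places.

z_β = δ·√(n/(σ₁²+σ₂²)) − z_{α/2}
    = 0.5 · √(798/48.02) − 1.960
    = 0.5 · 4.07653 − 1.960
    = 2.0383 − 1.960 = 0.0783 → 0.08
Power = Φ(0.08) = 0.532.

Power ≈ 0.532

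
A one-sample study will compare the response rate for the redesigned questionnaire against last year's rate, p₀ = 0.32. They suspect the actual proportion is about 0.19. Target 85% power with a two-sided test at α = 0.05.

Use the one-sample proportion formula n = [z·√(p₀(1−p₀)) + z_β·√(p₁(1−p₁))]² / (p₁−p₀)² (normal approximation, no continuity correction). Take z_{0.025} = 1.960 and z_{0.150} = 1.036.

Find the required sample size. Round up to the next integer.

n = [z_{α/2}·√(p₀q₀) + z_β·√(p₁q₁)]² / (p₁ − p₀)²
  = [1.960·√(0.32·0.68) + 1.036·√(0.19·0.81)]² / (-0.13)²
  = [1.960·0.4665 + 1.036·0.3923]² / 0.0169
  = [1.3207]² / 0.0169
  = 103.21
Round up → n = 104.

n = 104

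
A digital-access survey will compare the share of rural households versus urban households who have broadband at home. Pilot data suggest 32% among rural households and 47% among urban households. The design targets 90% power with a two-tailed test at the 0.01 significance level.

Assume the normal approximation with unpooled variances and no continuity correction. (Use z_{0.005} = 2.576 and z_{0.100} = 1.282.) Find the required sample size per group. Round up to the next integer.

n = (z_{α/2} + z_β)² · [p₁(1−p₁) + p₂(1−p₂)] / (p₁ − p₂)²
  = (2.576 + 1.282)² · (0.32·0.68 + 0.47·0.53) / (-0.15)²
  = (3.858)² · (0.2176 + 0.2491) / 0.0225
  = 14.8842 · 0.4667 / 0.0225
  = 308.73
Round up → n = 309 per group.

n = 309 per group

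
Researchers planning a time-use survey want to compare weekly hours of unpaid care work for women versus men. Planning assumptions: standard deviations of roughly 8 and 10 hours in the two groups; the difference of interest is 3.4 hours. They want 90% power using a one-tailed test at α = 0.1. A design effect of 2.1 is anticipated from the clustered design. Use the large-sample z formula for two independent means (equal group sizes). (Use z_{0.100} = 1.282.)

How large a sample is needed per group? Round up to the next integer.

n = (z_α + z_β)² · (σ₁² + σ₂²) / δ²
  = (1.282 + 1.282)² · (8² + 10² = 164) / 3.4²
  = 6.5741 · 164 / 11.56
  = 93.27
Design effect: 2.1 × 93.27 = 195.86.
Round up → n = 196 per group.

n = 196 per group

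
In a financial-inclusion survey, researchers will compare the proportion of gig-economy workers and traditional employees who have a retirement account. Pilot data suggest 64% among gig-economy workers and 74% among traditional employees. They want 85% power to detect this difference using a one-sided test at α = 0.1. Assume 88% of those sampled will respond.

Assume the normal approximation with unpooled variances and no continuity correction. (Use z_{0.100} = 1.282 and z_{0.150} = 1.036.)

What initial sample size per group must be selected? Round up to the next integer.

n = 259 per group

n = (z_α + z_β)² · [p₁(1−p₁) + p₂(1−p₂)] / (p₁ − p₂)²
  = (1.282 + 1.036)² · (0.64·0.36 + 0.74·0.26) / (-0.10)²
  = (2.318)² · (0.2304 + 0.1924) / 0.0100
  = 5.3731 · 0.4228 / 0.0100
  = 227.18
Adjust for 88% response: 227.18 / 0.88 = 258.15.
Round up → n = 259 per group.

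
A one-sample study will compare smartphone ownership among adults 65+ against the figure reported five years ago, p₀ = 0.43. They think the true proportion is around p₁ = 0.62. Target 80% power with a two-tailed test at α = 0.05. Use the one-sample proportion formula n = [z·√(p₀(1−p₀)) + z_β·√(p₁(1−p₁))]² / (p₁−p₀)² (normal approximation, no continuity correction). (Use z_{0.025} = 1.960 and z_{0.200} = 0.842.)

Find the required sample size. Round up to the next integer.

n = 53

n = [z_{α/2}·√(p₀q₀) + z_β·√(p₁q₁)]² / (p₁ − p₀)²
  = [1.960·√(0.43·0.57) + 0.842·√(0.62·0.38)]² / (0.19)²
  = [1.960·0.4951 + 0.842·0.4854]² / 0.0361
  = [1.3790]² / 0.0361
  = 52.68
Round up → n = 53.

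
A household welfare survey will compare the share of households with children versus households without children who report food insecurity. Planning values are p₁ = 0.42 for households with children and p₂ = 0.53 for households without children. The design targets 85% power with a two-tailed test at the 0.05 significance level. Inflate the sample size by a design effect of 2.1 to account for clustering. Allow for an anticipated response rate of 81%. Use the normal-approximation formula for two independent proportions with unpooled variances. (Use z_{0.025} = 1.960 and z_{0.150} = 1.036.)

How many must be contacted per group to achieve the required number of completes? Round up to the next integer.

n = 948 per group

n = (z_{α/2} + z_β)² · [p₁(1−p₁) + p₂(1−p₂)] / (p₁ − p₂)²
  = (1.960 + 1.036)² · (0.42·0.58 + 0.53·0.47) / (-0.11)²
  = (2.996)² · (0.2436 + 0.2491) / 0.0121
  = 8.9760 · 0.4927 / 0.0121
  = 365.49
Design effect: 2.1 × 365.49 = 767.54.
Adjust for 81% response: 767.54 / 0.81 = 947.58.
Round up → n = 948 per group.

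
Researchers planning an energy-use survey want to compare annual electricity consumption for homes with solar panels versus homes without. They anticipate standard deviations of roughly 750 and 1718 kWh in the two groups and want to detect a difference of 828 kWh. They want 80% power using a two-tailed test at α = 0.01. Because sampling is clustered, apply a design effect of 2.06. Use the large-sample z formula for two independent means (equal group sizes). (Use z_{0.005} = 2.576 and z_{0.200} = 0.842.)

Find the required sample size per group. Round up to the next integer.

n = (z_{α/2} + z_β)² · (σ₁² + σ₂²) / δ²
  = (2.576 + 0.842)² · (750² + 1718² = 3514024) / 828²
  = 11.6827 · 3514024 / 685584
  = 59.88
Design effect: 2.06 × 59.88 = 123.35.
Round up → n = 124 per group.

n = 124 per group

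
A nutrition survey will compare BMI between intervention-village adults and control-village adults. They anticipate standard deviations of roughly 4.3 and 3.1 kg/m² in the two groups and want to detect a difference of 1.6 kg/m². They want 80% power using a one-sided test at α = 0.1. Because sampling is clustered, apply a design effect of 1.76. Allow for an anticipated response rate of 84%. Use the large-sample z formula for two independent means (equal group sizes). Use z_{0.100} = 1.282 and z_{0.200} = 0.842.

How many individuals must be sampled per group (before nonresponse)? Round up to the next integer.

n = 104 per group

n = (z_α + z_β)² · (σ₁² + σ₂²) / δ²
  = (1.282 + 0.842)² · (4.3² + 3.1² = 28.1) / 1.6²
  = 4.5114 · 28.1 / 2.56
  = 49.52
Design effect: 1.76 × 49.52 = 87.15.
Adjust for 84% response: 87.15 / 0.84 = 103.75.
Round up → n = 104 per group.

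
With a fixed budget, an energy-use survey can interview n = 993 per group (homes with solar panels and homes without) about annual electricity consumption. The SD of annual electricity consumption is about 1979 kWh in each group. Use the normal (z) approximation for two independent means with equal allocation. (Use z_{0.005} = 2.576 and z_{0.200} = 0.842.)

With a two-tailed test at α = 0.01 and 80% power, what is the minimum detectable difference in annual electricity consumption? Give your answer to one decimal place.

Minimum detectable difference ≈ 303.6 kWh

δ = (z_{α/2} + z_β) · √((σ₁²+σ₂²)/n)
  = (2.576 + 0.842) · √(7832882/993)
  = 3.418 · √7888.1
  = 3.418 · 88.8150
  = 303.5696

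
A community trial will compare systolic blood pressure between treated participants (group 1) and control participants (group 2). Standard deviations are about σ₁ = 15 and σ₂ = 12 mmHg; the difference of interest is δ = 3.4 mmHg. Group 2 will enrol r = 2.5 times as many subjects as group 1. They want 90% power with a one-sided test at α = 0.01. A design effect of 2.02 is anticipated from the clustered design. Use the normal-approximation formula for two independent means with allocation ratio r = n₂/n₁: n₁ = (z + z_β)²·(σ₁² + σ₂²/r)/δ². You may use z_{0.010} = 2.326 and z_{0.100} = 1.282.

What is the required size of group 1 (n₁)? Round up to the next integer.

n₁ = (z_α + z_β)² · (σ₁² + σ₂²/r) / δ²
   = (2.326 + 1.282)² · (15² + 12²/2.5) / 3.4²
   = 13.0177 · (225 + 57.6) / 11.56
   = 13.0177 · 282.6 / 11.56
   = 318.23
Design effect: 2.02 × 318.23 = 642.83.
Round up → n₁ = 643; n₂ = r·n₁ = 2.5 × 643 = 1608.

n₁ = 643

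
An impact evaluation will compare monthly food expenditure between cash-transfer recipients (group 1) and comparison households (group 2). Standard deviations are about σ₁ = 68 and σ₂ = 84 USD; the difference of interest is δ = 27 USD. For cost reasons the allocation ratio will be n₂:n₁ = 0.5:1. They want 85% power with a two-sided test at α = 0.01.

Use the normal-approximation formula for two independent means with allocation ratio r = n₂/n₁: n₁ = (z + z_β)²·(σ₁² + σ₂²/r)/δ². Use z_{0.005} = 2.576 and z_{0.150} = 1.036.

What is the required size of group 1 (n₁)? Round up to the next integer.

n₁ = 336

n₁ = (z_{α/2} + z_β)² · (σ₁² + σ₂²/r) / δ²
   = (2.576 + 1.036)² · (68² + 84²/0.5) / 27²
   = 13.0465 · (4624 + 14112) / 729
   = 13.0465 · 18736 / 729
   = 335.31
Round up → n₁ = 336; n₂ = r·n₁ = 0.5 × 336 = 168.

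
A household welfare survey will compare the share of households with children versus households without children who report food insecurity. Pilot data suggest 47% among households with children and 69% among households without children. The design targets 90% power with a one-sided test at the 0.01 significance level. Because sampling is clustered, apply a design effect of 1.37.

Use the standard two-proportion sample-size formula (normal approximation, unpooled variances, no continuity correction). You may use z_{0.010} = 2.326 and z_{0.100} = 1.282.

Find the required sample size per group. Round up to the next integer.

n = (z_α + z_β)² · [p₁(1−p₁) + p₂(1−p₂)] / (p₁ − p₂)²
  = (2.326 + 1.282)² · (0.47·0.53 + 0.69·0.31) / (-0.22)²
  = (3.608)² · (0.2491 + 0.2139) / 0.0484
  = 13.0177 · 0.4630 / 0.0484
  = 124.53
Design effect: 1.37 × 124.53 = 170.60.
Round up → n = 171 per group.

n = 171 per group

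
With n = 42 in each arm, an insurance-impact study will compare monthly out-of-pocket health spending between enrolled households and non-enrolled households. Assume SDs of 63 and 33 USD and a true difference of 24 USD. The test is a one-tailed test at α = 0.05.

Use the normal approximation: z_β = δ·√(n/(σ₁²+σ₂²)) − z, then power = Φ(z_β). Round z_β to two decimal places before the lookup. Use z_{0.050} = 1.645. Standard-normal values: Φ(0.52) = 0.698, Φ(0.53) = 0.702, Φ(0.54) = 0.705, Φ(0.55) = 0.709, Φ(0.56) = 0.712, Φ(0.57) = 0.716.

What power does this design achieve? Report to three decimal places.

Power ≈ 0.705

z_β = δ·√(n/(σ₁²+σ₂²)) − z_α
    = 24 · √(42/5058) − 1.645
    = 24 · 0.09112 − 1.645
    = 2.1870 − 1.645 = 0.5420 → 0.54
Power = Φ(0.54) = 0.705.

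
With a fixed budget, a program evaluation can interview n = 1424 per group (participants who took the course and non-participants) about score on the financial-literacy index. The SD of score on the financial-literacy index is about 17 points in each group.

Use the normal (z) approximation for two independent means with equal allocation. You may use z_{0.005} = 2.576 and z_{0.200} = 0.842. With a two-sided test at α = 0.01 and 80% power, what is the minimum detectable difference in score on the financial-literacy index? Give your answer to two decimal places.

Minimum detectable difference ≈ 2.18 points

δ = (z_{α/2} + z_β) · √((σ₁²+σ₂²)/n)
  = (2.576 + 0.842) · √(578/1424)
  = 3.418 · √0.4059
  = 3.418 · 0.6371
  = 2.1776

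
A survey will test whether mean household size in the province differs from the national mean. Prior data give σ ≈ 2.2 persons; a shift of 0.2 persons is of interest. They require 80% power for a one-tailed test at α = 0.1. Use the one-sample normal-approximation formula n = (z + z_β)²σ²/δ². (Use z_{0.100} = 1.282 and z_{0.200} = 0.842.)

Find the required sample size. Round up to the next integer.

n = (z_α + z_β)² · σ² / δ²
  = (1.282 + 0.842)² · 2.2² / 0.2²
  = 4.5114 · 4.84 / 0.04
  = 545.88
Round up → n = 546.

n = 546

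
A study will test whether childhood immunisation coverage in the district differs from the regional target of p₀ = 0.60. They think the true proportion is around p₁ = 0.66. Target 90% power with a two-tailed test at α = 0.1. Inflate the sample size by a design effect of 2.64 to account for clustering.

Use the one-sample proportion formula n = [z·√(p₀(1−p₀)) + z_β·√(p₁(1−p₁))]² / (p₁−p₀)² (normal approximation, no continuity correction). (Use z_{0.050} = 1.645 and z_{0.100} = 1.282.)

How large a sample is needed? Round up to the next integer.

n = [z_{α/2}·√(p₀q₀) + z_β·√(p₁q₁)]² / (p₁ − p₀)²
  = [1.645·√(0.60·0.40) + 1.282·√(0.66·0.34)]² / (0.06)²
  = [1.645·0.4899 + 1.282·0.4737]² / 0.0036
  = [1.4132]² / 0.0036
  = 554.74
Design effect: 2.64 × 554.74 = 1464.52.
Round up → n = 1465.

n = 1465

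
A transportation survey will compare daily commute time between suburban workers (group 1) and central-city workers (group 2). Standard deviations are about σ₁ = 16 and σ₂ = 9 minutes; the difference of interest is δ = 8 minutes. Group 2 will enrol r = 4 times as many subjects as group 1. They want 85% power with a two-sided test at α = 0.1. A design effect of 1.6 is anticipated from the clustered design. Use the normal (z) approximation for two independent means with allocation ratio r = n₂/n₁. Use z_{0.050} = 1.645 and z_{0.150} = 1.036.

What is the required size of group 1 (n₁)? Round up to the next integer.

n₁ = (z_{α/2} + z_β)² · (σ₁² + σ₂²/r) / δ²
   = (1.645 + 1.036)² · (16² + 9²/4) / 8²
   = 7.1878 · (256 + 20.25) / 64
   = 7.1878 · 276.25 / 64
   = 31.03
Design effect: 1.6 × 31.03 = 49.64.
Round up → n₁ = 50; n₂ = r·n₁ = 4 × 50 = 200.

n₁ = 50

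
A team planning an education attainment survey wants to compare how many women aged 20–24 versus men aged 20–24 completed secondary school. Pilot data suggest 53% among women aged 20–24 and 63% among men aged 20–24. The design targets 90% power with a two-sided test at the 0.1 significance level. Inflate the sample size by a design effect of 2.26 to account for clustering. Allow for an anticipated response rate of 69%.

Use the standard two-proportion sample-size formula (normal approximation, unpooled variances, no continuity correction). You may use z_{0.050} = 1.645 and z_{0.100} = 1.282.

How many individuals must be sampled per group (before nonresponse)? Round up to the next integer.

n = 1354 per group

n = (z_{α/2} + z_β)² · [p₁(1−p₁) + p₂(1−p₂)] / (p₁ − p₂)²
  = (1.645 + 1.282)² · (0.53·0.47 + 0.63·0.37) / (-0.10)²
  = (2.927)² · (0.2491 + 0.2331) / 0.0100
  = 8.5673 · 0.4822 / 0.0100
  = 413.12
Design effect: 2.26 × 413.12 = 933.64.
Adjust for 69% response: 933.64 / 0.69 = 1353.11.
Round up → n = 1354 per group.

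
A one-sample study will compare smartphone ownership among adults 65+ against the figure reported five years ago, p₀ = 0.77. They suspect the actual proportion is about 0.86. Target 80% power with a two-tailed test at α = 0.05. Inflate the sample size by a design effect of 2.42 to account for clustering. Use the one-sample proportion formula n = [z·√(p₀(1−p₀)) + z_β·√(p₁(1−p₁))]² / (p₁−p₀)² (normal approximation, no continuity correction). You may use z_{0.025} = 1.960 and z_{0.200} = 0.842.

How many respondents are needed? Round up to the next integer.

n = 373

n = [z_{α/2}·√(p₀q₀) + z_β·√(p₁q₁)]² / (p₁ − p₀)²
  = [1.960·√(0.77·0.23) + 0.842·√(0.86·0.14)]² / (0.09)²
  = [1.960·0.4208 + 0.842·0.3470]² / 0.0081
  = [1.1170]² / 0.0081
  = 154.03
Design effect: 2.42 × 154.03 = 372.76.
Round up → n = 373.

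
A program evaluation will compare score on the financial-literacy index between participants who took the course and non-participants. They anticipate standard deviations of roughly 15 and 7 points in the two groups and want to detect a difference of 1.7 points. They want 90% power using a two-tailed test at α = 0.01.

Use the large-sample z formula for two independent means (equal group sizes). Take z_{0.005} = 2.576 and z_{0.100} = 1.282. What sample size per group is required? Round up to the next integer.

n = 1412 per group

n = (z_{α/2} + z_β)² · (σ₁² + σ₂²) / δ²
  = (2.576 + 1.282)² · (15² + 7² = 274) / 1.7²
  = 14.8842 · 274 / 2.89
  = 1411.16
Round up → n = 1412 per group.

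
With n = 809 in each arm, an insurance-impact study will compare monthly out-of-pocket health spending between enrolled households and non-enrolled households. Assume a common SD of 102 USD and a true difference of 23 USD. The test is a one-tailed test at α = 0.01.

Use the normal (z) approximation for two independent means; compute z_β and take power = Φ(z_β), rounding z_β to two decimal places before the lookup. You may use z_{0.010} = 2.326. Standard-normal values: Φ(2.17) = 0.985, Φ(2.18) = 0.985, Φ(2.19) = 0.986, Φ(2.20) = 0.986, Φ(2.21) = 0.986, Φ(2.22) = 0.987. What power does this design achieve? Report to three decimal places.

z_β = δ·√(n/(σ₁²+σ₂²)) − z_α
    = 23 · √(809/20808) − 2.326
    = 23 · 0.19718 − 2.326
    = 4.5351 − 2.326 = 2.2091 → 2.21
Power = Φ(2.21) = 0.986.

Power ≈ 0.986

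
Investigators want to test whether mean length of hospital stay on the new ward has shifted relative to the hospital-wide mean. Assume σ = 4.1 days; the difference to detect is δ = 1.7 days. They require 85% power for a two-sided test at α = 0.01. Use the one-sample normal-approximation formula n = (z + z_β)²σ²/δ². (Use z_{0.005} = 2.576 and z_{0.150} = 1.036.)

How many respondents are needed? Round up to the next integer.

n = (z_{α/2} + z_β)² · σ² / δ²
  = (2.576 + 1.036)² · 4.1² / 1.7²
  = 13.0465 · 16.81 / 2.89
  = 75.89
Round up → n = 76.

n = 76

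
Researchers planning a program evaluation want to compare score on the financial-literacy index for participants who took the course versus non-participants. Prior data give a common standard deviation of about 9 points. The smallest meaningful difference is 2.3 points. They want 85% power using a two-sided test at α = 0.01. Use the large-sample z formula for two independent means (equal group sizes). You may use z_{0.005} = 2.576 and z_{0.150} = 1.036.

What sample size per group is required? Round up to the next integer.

n = 400 per group

n = (z_{α/2} + z_β)² · (σ₁² + σ₂²) / δ²
  = (2.576 + 1.036)² · (2·9² = 162) / 2.3²
  = 13.0465 · 162 / 5.29
  = 399.53
Round up → n = 400 per group.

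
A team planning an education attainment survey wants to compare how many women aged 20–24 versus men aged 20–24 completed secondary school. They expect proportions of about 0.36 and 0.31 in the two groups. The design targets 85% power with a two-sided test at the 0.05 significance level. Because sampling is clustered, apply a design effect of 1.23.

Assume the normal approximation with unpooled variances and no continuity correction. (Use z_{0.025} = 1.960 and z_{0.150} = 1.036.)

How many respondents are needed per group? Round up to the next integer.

n = (z_{α/2} + z_β)² · [p₁(1−p₁) + p₂(1−p₂)] / (p₁ − p₂)²
  = (1.960 + 1.036)² · (0.36·0.64 + 0.31·0.69) / (0.05)²
  = (2.996)² · (0.2304 + 0.2139) / 0.0025
  = 8.9760 · 0.4443 / 0.0025
  = 1595.22
Design effect: 1.23 × 1595.22 = 1962.12.
Round up → n = 1963 per group.

n = 1963 per group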